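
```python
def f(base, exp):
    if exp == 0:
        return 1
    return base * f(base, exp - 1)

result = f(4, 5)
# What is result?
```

f(4, 5) = 4 * 4 * 4 * 4 * 4 = 1024

Answer: 1024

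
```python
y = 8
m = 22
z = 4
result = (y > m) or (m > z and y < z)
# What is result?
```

Trace:
`y = 8` → y = 8
`m = 22` → m = 22
`z = 4` → z = 4
`result = (y > m) or (m > z and y < z)` → result = False
So result = False

Answer: False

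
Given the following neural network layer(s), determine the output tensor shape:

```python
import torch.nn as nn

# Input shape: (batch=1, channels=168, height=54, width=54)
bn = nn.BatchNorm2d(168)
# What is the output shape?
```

Input: (1, 168, 54, 54) -> Output: (1, 168, 54, 54)

Answer: (1, 168, 54, 54)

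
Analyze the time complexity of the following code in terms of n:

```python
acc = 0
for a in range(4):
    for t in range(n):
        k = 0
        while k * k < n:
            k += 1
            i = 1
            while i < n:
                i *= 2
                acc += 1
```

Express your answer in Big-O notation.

Each loop level contributes: 1 × n × √n × log n. Multiplying the contributions gives O(n√n log n).

Answer: O(n√n log n)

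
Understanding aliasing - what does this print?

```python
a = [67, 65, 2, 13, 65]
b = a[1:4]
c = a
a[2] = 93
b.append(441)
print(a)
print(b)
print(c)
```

Key concept: slice vs alias.
Step by step:
`a = [67, 65, 2, 13, 65]` → a = [67, 65, 2, 13, 65]
`b = a[1:4]` → b = [65, 2, 13]
`c = a` → c = [67, 65, 2, 13, 65] (same object as a)
`a[2] = 93` → a = [67, 65, 93, 13, 65] (same object as c); c = [67, 65, 93, 13, 65] (same object as a)
`b.append(441)` → b = [65, 2, 13, 441]
`print(a)` → prints [67, 65, 93, 13, 65]
`print(b)` → prints [65, 2, 13, 441]
`print(c)` → prints [67, 65, 93, 13, 65]

Answer:
[67, 65, 93, 13, 65]
[65, 2, 13, 441]
[67, 65, 93, 13, 65]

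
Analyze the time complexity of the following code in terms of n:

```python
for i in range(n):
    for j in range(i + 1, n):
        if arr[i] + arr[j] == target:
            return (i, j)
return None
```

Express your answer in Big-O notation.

This is Two sum brute force. Time complexity: O(n²).

Answer: O(n²)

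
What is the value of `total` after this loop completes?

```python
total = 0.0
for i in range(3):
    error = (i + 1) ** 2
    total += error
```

Sum of squared losses 1² + 2² + ... + 3²
`total` takes the values: 0.0 → 1.0 → 5.0 → 14.0

Answer: 14.0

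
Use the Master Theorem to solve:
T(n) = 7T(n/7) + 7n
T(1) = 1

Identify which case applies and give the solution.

a=7, b=7, f(n)=7n. log_7(7) = 1. Since c=1 = 1, Case 2 applies: T(n) = Θ(n^log_b(a) · log n) = O(n log n).

Answer: O(n log n) - Case 2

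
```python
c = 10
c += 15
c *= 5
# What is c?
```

Trace:
`c = 10` → c = 10
`c += 15` → c = 25
`c *= 5` → c = 125
So c = 125

Answer: 125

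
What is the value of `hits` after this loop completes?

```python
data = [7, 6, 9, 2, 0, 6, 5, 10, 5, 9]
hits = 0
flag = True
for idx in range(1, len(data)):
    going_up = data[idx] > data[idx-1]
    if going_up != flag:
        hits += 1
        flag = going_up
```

Count direction changes in [7, 6, 9, 2, 0, 6, 5, 10, 5, 9]
`hits` takes the values: 0 → 1 → 2 → 3 → 4 → 5 → 6 → 7 → 8

Answer: 8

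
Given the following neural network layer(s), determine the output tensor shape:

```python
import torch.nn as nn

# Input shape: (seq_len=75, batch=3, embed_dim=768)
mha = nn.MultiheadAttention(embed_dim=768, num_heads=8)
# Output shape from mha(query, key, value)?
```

Input: (75, 3, 768) -> Output: (75, 3, 768)

Answer: (75, 3, 768)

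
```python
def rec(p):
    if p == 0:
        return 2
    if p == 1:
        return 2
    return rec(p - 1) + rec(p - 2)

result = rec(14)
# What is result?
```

Build up from base cases: rec(0)=2, rec(1)=2, rec(2)=4, rec(3)=6, rec(4)=10, rec(5)=16, rec(6)=26, ..., rec(14)=1220

Answer: 1220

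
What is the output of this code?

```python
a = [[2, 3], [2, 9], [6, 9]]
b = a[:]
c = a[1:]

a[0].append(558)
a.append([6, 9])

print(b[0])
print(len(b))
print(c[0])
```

Key concept: slice with nested mutation.
Step by step:
`a = [[2, 3], [2, 9], [6, 9]]` → a = [[2, 3], [2, 9], [6, 9]]
`b = a[:]` → b = [[2, 3], [2, 9], [6, 9]]
`c = a[1:]` → c = [[2, 9], [6, 9]]
`a[0].append(558)` → a = [[2, 3, 558], [2, 9], [6, 9]]; b = [[2, 3, 558], [2, 9], [6, 9]]
`a.append([6, 9])` → a = [[2, 3, 558], [2, 9], [6, 9], [6, 9]]
`print(b[0])` → prints [2, 3, 558]
`print(len(b))` → prints 3
`print(c[0])` → prints [2, 9]

Answer:
[2, 3, 558]
3
[2, 9]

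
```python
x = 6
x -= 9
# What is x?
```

Trace:
`x = 6` → x = 6
`x -= 9` → x = -3
So x = -3

Answer: -3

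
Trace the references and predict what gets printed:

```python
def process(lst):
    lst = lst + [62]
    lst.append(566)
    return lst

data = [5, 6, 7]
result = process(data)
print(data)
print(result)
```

Key concept: rebinding parameter vs mutation.
Step by step:
`data = [5, 6, 7]` → data = [5, 6, 7]
`result = process(data)` → result = [5, 6, 7, 62, 566]
`print(data)` → prints [5, 6, 7]
`print(result)` → prints [5, 6, 7, 62, 566]

Answer:
[5, 6, 7]
[5, 6, 7, 62, 566]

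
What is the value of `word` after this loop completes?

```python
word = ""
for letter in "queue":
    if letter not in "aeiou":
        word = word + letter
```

Remove vowels from 'queue'
`word` takes the values: "" → "q"

Answer: "q"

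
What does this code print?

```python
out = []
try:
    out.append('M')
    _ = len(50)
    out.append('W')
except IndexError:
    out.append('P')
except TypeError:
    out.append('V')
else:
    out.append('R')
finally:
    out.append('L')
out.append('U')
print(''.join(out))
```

Execution trace: 'M' (try body) → 'V' (except TypeError) → 'L' (finally) → 'U' (after the try/except). Output: MVLU

Answer: MVLU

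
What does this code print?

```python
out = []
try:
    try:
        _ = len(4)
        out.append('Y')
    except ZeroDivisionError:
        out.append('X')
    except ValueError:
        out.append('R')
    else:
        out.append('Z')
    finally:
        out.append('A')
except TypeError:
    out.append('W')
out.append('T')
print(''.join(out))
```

Execution trace: 'A' (finally) → 'W' (outer except TypeError) → 'T' (after the try/except). Output: AWT

Answer: AWT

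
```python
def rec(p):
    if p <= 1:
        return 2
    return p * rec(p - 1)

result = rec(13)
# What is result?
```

rec(13) = 13 * 12 * 11 * 10 * 9 * 8 * 7 * 6 * 5 * 4 * 3 * 2 * 2 = 12454041600

Answer: 12454041600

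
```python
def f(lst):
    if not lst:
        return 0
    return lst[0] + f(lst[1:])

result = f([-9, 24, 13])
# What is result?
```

(-9) + 24 + 13 + 0 = 28

Answer: 28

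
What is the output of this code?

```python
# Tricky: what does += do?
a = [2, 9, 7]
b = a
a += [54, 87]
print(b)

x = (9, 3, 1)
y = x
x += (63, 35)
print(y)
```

Key concept: += behavior differs for mutable vs immutable.
Step by step:
`a = [2, 9, 7]` → a = [2, 9, 7]
`b = a` → b = [2, 9, 7] (same object as a)
`a += [54, 87]` → a = [2, 9, 7, 54, 87] (same object as b); b = [2, 9, 7, 54, 87] (same object as a)
`print(b)` → prints [2, 9, 7, 54, 87]
`x = (9, 3, 1)` → x = (9, 3, 1)
`y = x` → y = (9, 3, 1)
`x += (63, 35)` → x = (9, 3, 1, 63, 35)
`print(y)` → prints (9, 3, 1)

Answer:
[2, 9, 7, 54, 87]
(9, 3, 1)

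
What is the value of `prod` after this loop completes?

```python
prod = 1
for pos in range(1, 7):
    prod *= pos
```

6! = 720
`prod` takes the values: 1 → 2 → 6 → 24 → 120 → 720

Answer: 720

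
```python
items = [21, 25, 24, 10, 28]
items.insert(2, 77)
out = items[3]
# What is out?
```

Trace:
`items = [21, 25, 24, 10, 28]` → items = [21, 25, 24, 10, 28]
`items.insert(2, 77)` → items = [21, 25, 77, 24, 10, 28]
`out = items[3]` → out = 24
So out = 24

Answer: 24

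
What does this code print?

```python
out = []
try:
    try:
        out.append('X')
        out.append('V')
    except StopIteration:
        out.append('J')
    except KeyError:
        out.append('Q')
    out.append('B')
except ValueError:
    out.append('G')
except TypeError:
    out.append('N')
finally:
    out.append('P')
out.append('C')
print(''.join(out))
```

Execution trace: 'X' (inner try body) → 'V' (inner try body, no exception) → 'B' (try body, no exception) → 'P' (finally) → 'C' (after the try/except). Output: XVBPC

Answer: XVBPC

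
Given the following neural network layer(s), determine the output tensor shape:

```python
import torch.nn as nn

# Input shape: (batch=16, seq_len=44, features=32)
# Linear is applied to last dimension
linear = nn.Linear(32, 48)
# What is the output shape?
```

Input: (16, 44, 32) -> Output: (16, 44, 48)

Answer: (16, 44, 48)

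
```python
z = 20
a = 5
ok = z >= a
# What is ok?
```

Trace:
`z = 20` → z = 20
`a = 5` → a = 5
`ok = z >= a` → ok = True
So ok = True

Answer: True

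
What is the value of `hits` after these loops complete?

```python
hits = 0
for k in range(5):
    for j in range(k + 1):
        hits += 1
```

Triangle: 1 + 2 + ... + 5
`hits` takes the values: 0 → 1 → 2 → 3 → 4 → 5 → 6 → 7 → 8 → 9 → 10 → 11 → 12 → 13 → 14 → 15

Answer: 15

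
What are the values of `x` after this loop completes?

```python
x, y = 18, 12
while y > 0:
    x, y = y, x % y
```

GCD of 18 and 12
`x` takes the values: 18 → 12 → 6

Answer: 6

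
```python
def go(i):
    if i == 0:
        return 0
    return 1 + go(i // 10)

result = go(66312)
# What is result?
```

Count of digits of 66312: 5

Answer: 5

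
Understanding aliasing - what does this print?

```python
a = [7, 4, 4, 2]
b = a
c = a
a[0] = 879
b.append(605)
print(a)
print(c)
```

Key concept: multiple aliases.
Step by step:
`a = [7, 4, 4, 2]` → a = [7, 4, 4, 2]
`b = a` → b = [7, 4, 4, 2] (same object as a)
`c = a` → c = [7, 4, 4, 2] (same object as a, b)
`a[0] = 879` → a = [879, 4, 4, 2] (same object as b, c); b = [879, 4, 4, 2] (same object as a, c); c = [879, 4, 4, 2] (same object as a, b)
`b.append(605)` → a = [879, 4, 4, 2, 605] (same object as b, c); b = [879, 4, 4, 2, 605] (same object as a, c); c = [879, 4, 4, 2, 605] (same object as a, b)
`print(a)` → prints [879, 4, 4, 2, 605]
`print(c)` → prints [879, 4, 4, 2, 605]

Answer:
[879, 4, 4, 2, 605]
[879, 4, 4, 2, 605]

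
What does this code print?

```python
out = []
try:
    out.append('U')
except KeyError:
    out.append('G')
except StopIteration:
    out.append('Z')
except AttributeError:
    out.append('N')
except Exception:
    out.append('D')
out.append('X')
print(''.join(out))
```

Execution trace: 'U' (try body, no exception) → 'X' (after the try/except). Output: UX

Answer: UX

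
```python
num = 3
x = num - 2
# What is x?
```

Trace:
`num = 3` → num = 3
`x = num - 2` → x = 1
So x = 1

Answer: 1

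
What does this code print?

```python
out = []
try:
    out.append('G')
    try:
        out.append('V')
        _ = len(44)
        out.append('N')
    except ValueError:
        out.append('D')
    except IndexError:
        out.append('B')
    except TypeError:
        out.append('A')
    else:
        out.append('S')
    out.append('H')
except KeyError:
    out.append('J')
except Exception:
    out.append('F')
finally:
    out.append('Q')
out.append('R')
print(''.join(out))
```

Execution trace: 'G' (try body) → 'V' (inner try body) → 'A' (inner except TypeError) → 'H' (try body, no exception) → 'Q' (finally) → 'R' (after the try/except). Output: GVAHQR

Answer: GVAHQR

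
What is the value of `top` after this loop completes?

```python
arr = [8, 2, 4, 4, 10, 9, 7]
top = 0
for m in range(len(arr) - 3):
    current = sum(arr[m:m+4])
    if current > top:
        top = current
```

Max sum of 4-element window in [8, 2, 4, 4, 10, 9, 7]
`top` takes the values: 0 → 18 → 20 → 27 → 30

Answer: 30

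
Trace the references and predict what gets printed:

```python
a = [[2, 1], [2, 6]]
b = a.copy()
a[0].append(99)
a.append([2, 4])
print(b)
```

Key concept: shallow copy with nested lists.
Step by step:
`a = [[2, 1], [2, 6]]` → a = [[2, 1], [2, 6]]
`b = a.copy()` → b = [[2, 1], [2, 6]]
`a[0].append(99)` → a = [[2, 1, 99], [2, 6]]; b = [[2, 1, 99], [2, 6]]
`a.append([2, 4])` → a = [[2, 1, 99], [2, 6], [2, 4]]
`print(b)` → prints [[2, 1, 99], [2, 6]]

Answer: [[2, 1, 99], [2, 6]]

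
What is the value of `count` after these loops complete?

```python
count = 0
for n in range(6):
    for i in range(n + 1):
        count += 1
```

Triangle: 1 + 2 + ... + 6
`count` takes the values: 0 → 1 → 2 → 3 → 4 → 5 → 6 → 7 → 8 → 9 → 10 → 11 → 12 → 13 → 14 → 15 → 16 → 17 → 18 → 19 → 20 → 21

Answer: 21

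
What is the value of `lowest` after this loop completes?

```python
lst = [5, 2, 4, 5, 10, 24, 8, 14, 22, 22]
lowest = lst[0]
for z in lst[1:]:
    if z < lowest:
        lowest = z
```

Minimum of [5, 2, 4, 5, 10, 24, 8, 14, 22, 22]
`lowest` takes the values: 5 → 2

Answer: 2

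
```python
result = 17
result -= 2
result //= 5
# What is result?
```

Trace:
`result = 17` → result = 17
`result -= 2` → result = 15
`result //= 5` → result = 3
So result = 3

Answer: 3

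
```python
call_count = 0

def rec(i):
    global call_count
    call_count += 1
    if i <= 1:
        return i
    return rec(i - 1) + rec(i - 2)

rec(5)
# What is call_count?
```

Calls(i) = 1 + Calls(i-1) + Calls(i-2); Calls(0)=Calls(1)=1. For i=5 this gives 15.

Answer: 15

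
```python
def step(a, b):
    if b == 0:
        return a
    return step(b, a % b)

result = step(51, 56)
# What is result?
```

step(51, 56) -> step(56, 51) -> step(51, 5) -> step(5, 1) -> step(1, 0) -> 1

Answer: 1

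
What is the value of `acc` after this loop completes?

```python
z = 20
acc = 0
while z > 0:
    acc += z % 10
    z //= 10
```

Sum digits of 20
`acc` takes the values: 0 → 2

Answer: 2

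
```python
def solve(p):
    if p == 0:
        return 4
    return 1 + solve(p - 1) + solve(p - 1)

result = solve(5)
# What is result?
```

solve(p) = 1 + 2·solve(p-1), solve(0)=4. Closed form: (4+1)·2^5 - 1 = 159.

Answer: 159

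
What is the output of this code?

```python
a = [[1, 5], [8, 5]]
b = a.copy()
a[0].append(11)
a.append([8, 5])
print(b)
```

Key concept: shallow copy with nested lists.
Step by step:
`a = [[1, 5], [8, 5]]` → a = [[1, 5], [8, 5]]
`b = a.copy()` → b = [[1, 5], [8, 5]]
`a[0].append(11)` → a = [[1, 5, 11], [8, 5]]; b = [[1, 5, 11], [8, 5]]
`a.append([8, 5])` → a = [[1, 5, 11], [8, 5], [8, 5]]
`print(b)` → prints [[1, 5, 11], [8, 5]]

Answer: [[1, 5, 11], [8, 5]]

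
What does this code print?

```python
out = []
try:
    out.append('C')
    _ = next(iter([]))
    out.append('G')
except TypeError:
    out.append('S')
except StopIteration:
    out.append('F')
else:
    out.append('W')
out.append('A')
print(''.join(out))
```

Execution trace: 'C' (try body) → 'F' (except StopIteration) → 'A' (after the try/except). Output: CFA

Answer: CFA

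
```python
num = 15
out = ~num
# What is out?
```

Trace:
`num = 15` → num = 15
`out = ~num` → out = -16
So out = -16

Answer: -16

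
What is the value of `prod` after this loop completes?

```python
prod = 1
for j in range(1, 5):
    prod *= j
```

4! = 24
`prod` takes the values: 1 → 2 → 6 → 24

Answer: 24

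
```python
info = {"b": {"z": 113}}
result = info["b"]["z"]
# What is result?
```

Trace:
`info = {"b": {"z": 113}}` → info = {'b': {'z': 113}}
`result = info["b"]["z"]` → result = 113
So result = 113

Answer: 113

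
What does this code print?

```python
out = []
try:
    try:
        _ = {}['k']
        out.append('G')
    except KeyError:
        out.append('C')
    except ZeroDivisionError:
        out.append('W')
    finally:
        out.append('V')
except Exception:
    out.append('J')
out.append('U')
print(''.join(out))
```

Execution trace: 'C' (inner except KeyError) → 'V' (inner finally) → 'U' (after the try/except). Output: CVU

Answer: CVU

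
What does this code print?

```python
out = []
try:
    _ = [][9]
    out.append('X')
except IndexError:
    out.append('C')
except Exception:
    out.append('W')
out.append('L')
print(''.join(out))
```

Execution trace: 'C' (except IndexError) → 'L' (after the try/except). Output: CL

Answer: CL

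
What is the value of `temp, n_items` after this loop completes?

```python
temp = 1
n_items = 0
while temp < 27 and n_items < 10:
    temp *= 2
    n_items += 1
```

Double until >= 27 or 10 iterations
`temp, n_items` takes the values: (1, 0) → (2, 0) → (2, 1) → (4, 1) → (4, 2) → (8, 2) → (8, 3) → (16, 3) → (16, 4) → (32, 4) → (32, 5)

Answer: 32, 5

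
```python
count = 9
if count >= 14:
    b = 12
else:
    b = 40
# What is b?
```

Trace:
`count = 9` → count = 9
`if count >= 14: ...` → count >= 14 is False, take else branch → b = 40
So b = 40

Answer: 40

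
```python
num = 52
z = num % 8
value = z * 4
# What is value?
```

Trace:
`num = 52` → num = 52
`z = num % 8` → z = 4
`value = z * 4` → value = 16
So value = 16

Answer: 16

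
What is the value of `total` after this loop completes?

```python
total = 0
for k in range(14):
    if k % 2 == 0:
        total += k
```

Sum of even numbers 0 to 13
`total` takes the values: 0 → 2 → 6 → 12 → 20 → 30 → 42

Answer: 42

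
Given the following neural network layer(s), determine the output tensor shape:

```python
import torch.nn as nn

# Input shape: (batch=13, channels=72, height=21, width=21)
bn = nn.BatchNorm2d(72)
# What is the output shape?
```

Input: (13, 72, 21, 21) -> Output: (13, 72, 21, 21)

Answer: (13, 72, 21, 21)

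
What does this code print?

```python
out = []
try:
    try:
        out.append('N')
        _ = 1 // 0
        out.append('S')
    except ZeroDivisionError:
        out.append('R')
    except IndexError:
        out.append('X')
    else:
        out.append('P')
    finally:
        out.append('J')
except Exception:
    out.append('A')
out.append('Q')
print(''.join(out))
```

Execution trace: 'N' (inner try body) → 'R' (inner except ZeroDivisionError) → 'J' (inner finally) → 'Q' (after the try/except). Output: NRJQ

Answer: NRJQ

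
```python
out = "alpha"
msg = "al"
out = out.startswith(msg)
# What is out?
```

Trace:
`out = "alpha"` → out = 'alpha'
`msg = "al"` → msg = 'al'
`out = out.startswith(msg)` → out = True
So out = True

Answer: True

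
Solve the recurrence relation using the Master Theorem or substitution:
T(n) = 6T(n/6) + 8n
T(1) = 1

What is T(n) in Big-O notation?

By Master Theorem: a=6, b=6, f(n)=8n. Since log_6(6) = 1 and f(n) = Θ(n^1), Case 2 applies. T(n) = O(n log n).

Answer: O(n log n)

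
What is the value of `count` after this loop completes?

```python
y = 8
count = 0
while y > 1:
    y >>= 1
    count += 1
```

Count right shifts until 1
`count` takes the values: 0 → 1 → 2 → 3

Answer: 3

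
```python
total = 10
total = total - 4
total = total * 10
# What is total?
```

Trace:
`total = 10` → total = 10
`total = total - 4` → total = 6
`total = total * 10` → total = 60
So total = 60

Answer: 60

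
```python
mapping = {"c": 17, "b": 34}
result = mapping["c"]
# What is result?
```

Trace:
`mapping = {"c": 17, "b": 34}` → mapping = {'c': 17, 'b': 34}
`result = mapping["c"]` → result = 17
So result = 17

Answer: 17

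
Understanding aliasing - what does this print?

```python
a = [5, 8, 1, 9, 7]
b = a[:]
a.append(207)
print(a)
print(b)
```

Key concept: slice [:] creates copy.
Step by step:
`a = [5, 8, 1, 9, 7]` → a = [5, 8, 1, 9, 7]
`b = a[:]` → b = [5, 8, 1, 9, 7]
`a.append(207)` → a = [5, 8, 1, 9, 7, 207]
`print(a)` → prints [5, 8, 1, 9, 7, 207]
`print(b)` → prints [5, 8, 1, 9, 7]

Answer:
[5, 8, 1, 9, 7, 207]
[5, 8, 1, 9, 7]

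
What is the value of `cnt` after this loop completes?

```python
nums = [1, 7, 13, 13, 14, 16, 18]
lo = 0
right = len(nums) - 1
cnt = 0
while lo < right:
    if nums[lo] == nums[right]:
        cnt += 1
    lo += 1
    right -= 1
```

Count matching pairs from ends
`cnt` takes the values: 0

Answer: 0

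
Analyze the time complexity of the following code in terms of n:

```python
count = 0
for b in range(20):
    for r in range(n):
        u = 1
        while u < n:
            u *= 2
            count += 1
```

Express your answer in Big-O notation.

Each loop level contributes: 1 × n × log n. Multiplying the contributions gives O(n log n).

Answer: O(n log n)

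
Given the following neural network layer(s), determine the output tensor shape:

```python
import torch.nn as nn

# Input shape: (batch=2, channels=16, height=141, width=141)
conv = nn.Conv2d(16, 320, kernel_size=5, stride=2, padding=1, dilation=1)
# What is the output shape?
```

Input: (2, 16, 141, 141) -> Output: (2, 320, 70, 70)

Answer: (2, 320, 70, 70)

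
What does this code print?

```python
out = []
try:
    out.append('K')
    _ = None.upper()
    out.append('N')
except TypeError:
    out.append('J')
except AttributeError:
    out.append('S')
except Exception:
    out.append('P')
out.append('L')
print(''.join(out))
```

Execution trace: 'K' (try body) → 'S' (except AttributeError) → 'L' (after the try/except). Output: KSL

Answer: KSL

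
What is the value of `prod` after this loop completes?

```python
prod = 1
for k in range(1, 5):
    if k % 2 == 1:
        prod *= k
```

Product of odd numbers 1 to 4
`prod` takes the values: 1 → 3

Answer: 3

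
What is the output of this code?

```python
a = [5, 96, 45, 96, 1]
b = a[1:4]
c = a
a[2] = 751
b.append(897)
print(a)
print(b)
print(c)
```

Key concept: slice vs alias.
Step by step:
`a = [5, 96, 45, 96, 1]` → a = [5, 96, 45, 96, 1]
`b = a[1:4]` → b = [96, 45, 96]
`c = a` → c = [5, 96, 45, 96, 1] (same object as a)
`a[2] = 751` → a = [5, 96, 751, 96, 1] (same object as c); c = [5, 96, 751, 96, 1] (same object as a)
`b.append(897)` → b = [96, 45, 96, 897]
`print(a)` → prints [5, 96, 751, 96, 1]
`print(b)` → prints [96, 45, 96, 897]
`print(c)` → prints [5, 96, 751, 96, 1]

Answer:
[5, 96, 751, 96, 1]
[96, 45, 96, 897]
[5, 96, 751, 96, 1]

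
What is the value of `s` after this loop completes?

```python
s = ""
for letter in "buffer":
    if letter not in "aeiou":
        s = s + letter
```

Remove vowels from 'buffer'
`s` takes the values: "" → "b" → "bf" → "bff" → "bffr"

Answer: "bffr"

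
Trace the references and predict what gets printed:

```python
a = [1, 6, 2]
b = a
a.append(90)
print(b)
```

Key concept: basic list aliasing.
Step by step:
`a = [1, 6, 2]` → a = [1, 6, 2]
`b = a` → b = [1, 6, 2] (same object as a)
`a.append(90)` → a = [1, 6, 2, 90] (same object as b); b = [1, 6, 2, 90] (same object as a)
`print(b)` → prints [1, 6, 2, 90]

Answer: [1, 6, 2, 90]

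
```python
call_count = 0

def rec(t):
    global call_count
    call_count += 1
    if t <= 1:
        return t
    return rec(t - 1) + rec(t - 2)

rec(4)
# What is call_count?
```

Calls(t) = 1 + Calls(t-1) + Calls(t-2); Calls(0)=Calls(1)=1. For t=4 this gives 9.

Answer: 9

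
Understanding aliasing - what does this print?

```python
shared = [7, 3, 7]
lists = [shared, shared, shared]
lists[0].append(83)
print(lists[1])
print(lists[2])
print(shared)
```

Key concept: list of same reference.
Step by step:
`shared = [7, 3, 7]` → shared = [7, 3, 7]
`lists = [shared, shared, shared]` → lists = [[7, 3, 7], [7, 3, 7], [7, 3, 7]]
`lists[0].append(83)` → shared = [7, 3, 7, 83]; lists = [[7, 3, 7, 83], [7, 3, 7, 83], [7, 3, 7, 83]]
`print(lists[1])` → prints [7, 3, 7, 83]
`print(lists[2])` → prints [7, 3, 7, 83]
`print(shared)` → prints [7, 3, 7, 83]

Answer:
[7, 3, 7, 83]
[7, 3, 7, 83]
[7, 3, 7, 83]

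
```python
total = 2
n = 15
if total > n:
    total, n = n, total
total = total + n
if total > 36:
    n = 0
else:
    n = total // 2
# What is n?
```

Trace:
`total = 2` → total = 2
`n = 15` → n = 15
`if total > n: ...` → total > n is False → no variable changes
`total = total + n` → total = 17
`if total > 36: ...` → total > 36 is False, take else branch → n = 8
So n = 8

Answer: 8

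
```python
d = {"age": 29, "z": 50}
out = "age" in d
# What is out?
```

Trace:
`d = {"age": 29, "z": 50}` → d = {'age': 29, 'z': 50}
`out = "age" in d` → out = True
So out = True

Answer: True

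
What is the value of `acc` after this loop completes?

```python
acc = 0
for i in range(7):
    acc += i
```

Sum of 0 to 6 = 21
`acc` takes the values: 0 → 1 → 3 → 6 → 10 → 15 → 21

Answer: 21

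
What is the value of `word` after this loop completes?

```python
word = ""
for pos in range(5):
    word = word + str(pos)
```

Concatenate digits 0 to 4
`word` takes the values: "" → "0" → "01" → "012" → "0123" → "01234"

Answer: "01234"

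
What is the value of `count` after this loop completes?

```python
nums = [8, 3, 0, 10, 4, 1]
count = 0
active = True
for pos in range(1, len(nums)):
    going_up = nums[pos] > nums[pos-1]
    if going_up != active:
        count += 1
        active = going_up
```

Count direction changes in [8, 3, 0, 10, 4, 1]
`count` takes the values: 0 → 1 → 2 → 3

Answer: 3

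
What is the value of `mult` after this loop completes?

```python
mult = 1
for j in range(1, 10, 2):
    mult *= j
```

Product of 1, 3, 5, ... up to 9
`mult` takes the values: 1 → 3 → 15 → 105 → 945

Answer: 945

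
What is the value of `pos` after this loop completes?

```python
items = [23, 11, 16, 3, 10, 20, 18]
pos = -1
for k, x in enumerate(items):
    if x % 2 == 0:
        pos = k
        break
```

First even number index in [23, 11, 16, 3, 10, 20, 18]
`pos` takes the values: -1 → 2

Answer: 2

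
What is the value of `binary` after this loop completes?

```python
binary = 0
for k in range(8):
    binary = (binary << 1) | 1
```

Build 8 consecutive 1-bits: 0b11111111
`binary` takes the values: 0 → 1 → 3 → 7 → 15 → 31 → 63 → 127 → 255

Answer: 255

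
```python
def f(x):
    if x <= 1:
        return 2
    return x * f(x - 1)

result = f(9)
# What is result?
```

f(9) = 9 * 8 * 7 * 6 * 5 * 4 * 3 * 2 * 2 = 725760

Answer: 725760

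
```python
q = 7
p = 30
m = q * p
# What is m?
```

Trace:
`q = 7` → q = 7
`p = 30` → p = 30
`m = q * p` → m = 210
So m = 210

Answer: 210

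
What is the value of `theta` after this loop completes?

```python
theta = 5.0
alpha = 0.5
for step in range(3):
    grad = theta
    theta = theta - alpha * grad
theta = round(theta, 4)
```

Gradient descent: w = 5.0 * (1 - 0.5)^3
`theta` takes the values: 5.0 → 2.5 → 1.25 → 0.625

Answer: 0.625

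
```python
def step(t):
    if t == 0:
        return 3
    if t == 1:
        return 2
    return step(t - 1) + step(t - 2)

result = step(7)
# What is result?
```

Build up from base cases: step(0)=3, step(1)=2, step(2)=5, step(3)=7, step(4)=12, step(5)=19, step(6)=31, ..., step(7)=50

Answer: 50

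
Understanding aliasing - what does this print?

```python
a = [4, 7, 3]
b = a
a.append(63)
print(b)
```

Key concept: basic list aliasing.
Step by step:
`a = [4, 7, 3]` → a = [4, 7, 3]
`b = a` → b = [4, 7, 3] (same object as a)
`a.append(63)` → a = [4, 7, 3, 63] (same object as b); b = [4, 7, 3, 63] (same object as a)
`print(b)` → prints [4, 7, 3, 63]

Answer: [4, 7, 3, 63]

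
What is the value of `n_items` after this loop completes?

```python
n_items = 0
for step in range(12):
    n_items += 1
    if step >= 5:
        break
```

Loop breaks when step reaches 5, n_items is 6
`n_items` takes the values: 0 → 1 → 2 → 3 → 4 → 5 → 6

Answer: 6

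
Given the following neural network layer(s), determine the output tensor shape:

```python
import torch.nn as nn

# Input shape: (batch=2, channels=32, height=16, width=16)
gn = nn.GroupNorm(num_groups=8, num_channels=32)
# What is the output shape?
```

Input: (2, 32, 16, 16) -> Output: (2, 32, 16, 16)

Answer: (2, 32, 16, 16)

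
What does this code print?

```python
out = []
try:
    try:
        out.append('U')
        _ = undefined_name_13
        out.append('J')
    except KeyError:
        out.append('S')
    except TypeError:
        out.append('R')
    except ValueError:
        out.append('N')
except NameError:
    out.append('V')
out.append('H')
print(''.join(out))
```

Execution trace: 'U' (try body) → 'V' (outer except NameError) → 'H' (after the try/except). Output: UVH

Answer: UVH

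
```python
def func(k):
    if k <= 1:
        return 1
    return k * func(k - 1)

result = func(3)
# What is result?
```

func(3) = 3 * 2 * 1 = 6

Answer: 6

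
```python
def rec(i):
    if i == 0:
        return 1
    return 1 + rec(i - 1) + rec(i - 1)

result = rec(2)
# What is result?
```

rec(i) = 1 + 2·rec(i-1), rec(0)=1. Closed form: (1+1)·2^2 - 1 = 7.

Answer: 7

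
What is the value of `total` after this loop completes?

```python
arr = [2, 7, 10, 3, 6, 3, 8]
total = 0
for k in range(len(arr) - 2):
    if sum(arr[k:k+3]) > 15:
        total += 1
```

Count windows with sum > 15
`total` takes the values: 0 → 1 → 2 → 3 → 4

Answer: 4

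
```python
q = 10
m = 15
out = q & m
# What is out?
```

Trace:
`q = 10` → q = 10
`m = 15` → m = 15
`out = q & m` → out = 10
So out = 10

Answer: 10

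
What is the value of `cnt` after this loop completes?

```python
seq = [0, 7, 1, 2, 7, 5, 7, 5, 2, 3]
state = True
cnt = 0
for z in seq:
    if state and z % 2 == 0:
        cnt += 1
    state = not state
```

Count even values at even positions
`cnt` takes the values: 0 → 1 → 2

Answer: 2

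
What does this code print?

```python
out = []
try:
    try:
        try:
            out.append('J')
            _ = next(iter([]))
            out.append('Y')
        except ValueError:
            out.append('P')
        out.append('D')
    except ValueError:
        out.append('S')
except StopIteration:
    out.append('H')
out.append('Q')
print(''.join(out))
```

Execution trace: 'J' (inner try body) → 'H' (outer except StopIteration) → 'Q' (after the try/except). Output: JHQ

Answer: JHQ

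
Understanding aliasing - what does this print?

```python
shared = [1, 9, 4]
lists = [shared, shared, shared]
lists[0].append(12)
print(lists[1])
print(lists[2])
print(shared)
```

Key concept: list of same reference.
Step by step:
`shared = [1, 9, 4]` → shared = [1, 9, 4]
`lists = [shared, shared, shared]` → lists = [[1, 9, 4], [1, 9, 4], [1, 9, 4]]
`lists[0].append(12)` → shared = [1, 9, 4, 12]; lists = [[1, 9, 4, 12], [1, 9, 4, 12], [1, 9, 4, 12]]
`print(lists[1])` → prints [1, 9, 4, 12]
`print(lists[2])` → prints [1, 9, 4, 12]
`print(shared)` → prints [1, 9, 4, 12]

Answer:
[1, 9, 4, 12]
[1, 9, 4, 12]
[1, 9, 4, 12]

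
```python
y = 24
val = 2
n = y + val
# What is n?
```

Trace:
`y = 24` → y = 24
`val = 2` → val = 2
`n = y + val` → n = 26
So n = 26

Answer: 26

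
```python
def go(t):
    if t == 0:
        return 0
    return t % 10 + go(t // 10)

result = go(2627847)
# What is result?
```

Sum of digits of 2627847: 7 + 4 + 8 + 7 + 2 + 6 + 2 = 36

Answer: 36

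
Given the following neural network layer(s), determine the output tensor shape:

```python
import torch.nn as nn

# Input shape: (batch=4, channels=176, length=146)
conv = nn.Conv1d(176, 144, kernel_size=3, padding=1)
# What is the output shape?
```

Input: (4, 176, 146) -> Output: (4, 144, 146)

Answer: (4, 144, 146)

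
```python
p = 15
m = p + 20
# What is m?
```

Trace:
`p = 15` → p = 15
`m = p + 20` → m = 35
So m = 35

Answer: 35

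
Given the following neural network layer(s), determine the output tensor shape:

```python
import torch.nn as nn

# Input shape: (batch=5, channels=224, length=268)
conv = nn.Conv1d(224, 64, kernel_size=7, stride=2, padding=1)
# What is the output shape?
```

Input: (5, 224, 268) -> Output: (5, 64, 132)

Answer: (5, 64, 132)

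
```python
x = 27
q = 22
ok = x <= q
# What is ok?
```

Trace:
`x = 27` → x = 27
`q = 22` → q = 22
`ok = x <= q` → ok = False
So ok = False

Answer: False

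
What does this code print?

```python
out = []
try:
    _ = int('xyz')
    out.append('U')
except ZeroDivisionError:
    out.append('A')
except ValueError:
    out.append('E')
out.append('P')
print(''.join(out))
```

Execution trace: 'E' (except ValueError) → 'P' (after the try/except). Output: EP

Answer: EP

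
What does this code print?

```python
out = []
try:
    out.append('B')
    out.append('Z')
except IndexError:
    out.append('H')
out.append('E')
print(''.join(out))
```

Execution trace: 'B' (try body) → 'Z' (try body, no exception) → 'E' (after the try/except). Output: BZE

Answer: BZE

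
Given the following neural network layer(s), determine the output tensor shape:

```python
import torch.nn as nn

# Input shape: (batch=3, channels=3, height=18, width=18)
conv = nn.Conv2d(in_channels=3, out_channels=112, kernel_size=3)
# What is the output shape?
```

Input: (3, 3, 18, 18) -> Output: (3, 112, 16, 16)

Answer: (3, 112, 16, 16)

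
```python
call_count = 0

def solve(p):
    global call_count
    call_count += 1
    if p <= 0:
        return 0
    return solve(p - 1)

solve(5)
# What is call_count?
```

Linear recursion stepping by 1: 6 calls from p=5 down to ≤0.

Answer: 6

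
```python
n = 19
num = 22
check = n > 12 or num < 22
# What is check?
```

Trace:
`n = 19` → n = 19
`num = 22` → num = 22
`check = n > 12 or num < 22` → check = True
So check = True

Answer: True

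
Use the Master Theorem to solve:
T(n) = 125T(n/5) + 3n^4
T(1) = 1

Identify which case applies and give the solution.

a=125, b=5, f(n)=3n^4. log_5(125) = 3. Since c=4 > 3 and the regularity condition holds (125(n/5)^4 = (125/5^4)n^4 with 125/5^4 < 1), Case 3 applies: T(n) = Θ(f(n)) = O(n^4).

Answer: O(n^4) - Case 3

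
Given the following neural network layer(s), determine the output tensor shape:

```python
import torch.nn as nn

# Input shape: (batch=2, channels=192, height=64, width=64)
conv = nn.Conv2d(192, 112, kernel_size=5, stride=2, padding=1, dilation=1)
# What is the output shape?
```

Input: (2, 192, 64, 64) -> Output: (2, 112, 31, 31)

Answer: (2, 112, 31, 31)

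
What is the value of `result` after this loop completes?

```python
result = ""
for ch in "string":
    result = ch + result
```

Reverse 'string'
`result` takes the values: "" → "s" → "ts" → "rts" → "irts" → "nirts" → "gnirts"

Answer: "gnirts"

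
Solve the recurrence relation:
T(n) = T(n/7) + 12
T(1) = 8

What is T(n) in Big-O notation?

Each step divides n by 7 and adds 12. After log_7(n) steps we reach T(1)=8. So T(n) = 12·log_7(n) + 8 = O(log n).

Answer: O(log n)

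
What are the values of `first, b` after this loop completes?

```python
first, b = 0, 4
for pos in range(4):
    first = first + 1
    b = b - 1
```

first goes 0→4, b goes 4→0
`first, b` takes the values: (0, 4) → (1, 4) → (1, 3) → (2, 3) → (2, 2) → (3, 2) → (3, 1) → (4, 1) → (4, 0)

Answer: 4, 0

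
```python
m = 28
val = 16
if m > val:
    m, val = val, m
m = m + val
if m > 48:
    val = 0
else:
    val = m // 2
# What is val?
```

Trace:
`m = 28` → m = 28
`val = 16` → val = 16
`if m > val: ...` → m > val is True → m = 16; val = 28
`m = m + val` → m = 44
`if m > 48: ...` → m > 48 is False, take else branch → val = 22
So val = 22

Answer: 22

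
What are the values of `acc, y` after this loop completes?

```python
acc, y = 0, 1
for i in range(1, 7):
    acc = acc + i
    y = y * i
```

Sum and factorial of 1 to 6
`acc, y` takes the values: (0, 1) → (1, 1) → (3, 1) → (3, 2) → (6, 2) → (6, 6) → (10, 6) → (10, 24) → (15, 24) → (15, 120) → (21, 120) → (21, 720)

Answer: 21, 720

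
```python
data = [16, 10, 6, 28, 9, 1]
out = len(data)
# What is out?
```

Trace:
`data = [16, 10, 6, 28, 9, 1]` → data = [16, 10, 6, 28, 9, 1]
`out = len(data)` → out = 6
So out = 6

Answer: 6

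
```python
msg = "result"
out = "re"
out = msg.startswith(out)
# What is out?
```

Trace:
`msg = "result"` → msg = 'result'
`out = "re"` → out = 're'
`out = msg.startswith(out)` → out = True
So out = True

Answer: True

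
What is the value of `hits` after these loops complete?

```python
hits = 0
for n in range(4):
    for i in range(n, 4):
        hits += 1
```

Upper triangle: 4 + 3 + ... + 1
`hits` takes the values: 0 → 1 → 2 → 3 → 4 → 5 → 6 → 7 → 8 → 9 → 10

Answer: 10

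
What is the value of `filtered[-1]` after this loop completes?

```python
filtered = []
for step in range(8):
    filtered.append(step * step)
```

Last element of squares 0 to 7
`filtered` takes the values: [] → [0] → [0, 1] → [0, 1, 4] → [0, 1, 4, 9] → [0, 1, 4, 9, 16] → [0, 1, 4, 9, 16, 25] → [0, 1, 4, 9, 16, 25, 36] → [0, 1, 4, 9, 16, 25, 36, 49]
So `filtered[-1]` = 49

Answer: 49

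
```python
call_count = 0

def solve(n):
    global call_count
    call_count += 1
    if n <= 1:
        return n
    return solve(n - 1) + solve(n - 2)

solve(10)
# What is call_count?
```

Calls(n) = 1 + Calls(n-1) + Calls(n-2); Calls(0)=Calls(1)=1. For n=10 this gives 177.

Answer: 177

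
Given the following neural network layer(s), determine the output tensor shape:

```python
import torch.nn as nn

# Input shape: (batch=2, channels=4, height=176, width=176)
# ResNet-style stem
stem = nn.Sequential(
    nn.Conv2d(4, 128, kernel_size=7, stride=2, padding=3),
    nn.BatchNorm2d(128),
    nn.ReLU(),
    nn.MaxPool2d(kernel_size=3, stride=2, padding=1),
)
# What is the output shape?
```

Input: (2, 4, 176, 176) -> after Conv2d 7x7 stride=2: (2, 128, 88, 88) -> Output: (2, 128, 44, 44)

Answer: (2, 128, 44, 44)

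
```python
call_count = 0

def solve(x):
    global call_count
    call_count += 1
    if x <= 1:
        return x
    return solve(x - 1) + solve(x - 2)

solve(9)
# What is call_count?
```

Calls(x) = 1 + Calls(x-1) + Calls(x-2); Calls(0)=Calls(1)=1. For x=9 this gives 109.

Answer: 109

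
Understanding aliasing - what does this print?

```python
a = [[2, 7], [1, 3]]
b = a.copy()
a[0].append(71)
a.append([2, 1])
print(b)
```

Key concept: shallow copy with nested lists.
Step by step:
`a = [[2, 7], [1, 3]]` → a = [[2, 7], [1, 3]]
`b = a.copy()` → b = [[2, 7], [1, 3]]
`a[0].append(71)` → a = [[2, 7, 71], [1, 3]]; b = [[2, 7, 71], [1, 3]]
`a.append([2, 1])` → a = [[2, 7, 71], [1, 3], [2, 1]]
`print(b)` → prints [[2, 7, 71], [1, 3]]

Answer: [[2, 7, 71], [1, 3]]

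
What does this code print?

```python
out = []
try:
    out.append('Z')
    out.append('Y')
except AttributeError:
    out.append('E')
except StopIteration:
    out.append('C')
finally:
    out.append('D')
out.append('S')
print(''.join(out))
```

Execution trace: 'Z' (try body) → 'Y' (try body, no exception) → 'D' (finally) → 'S' (after the try/except). Output: ZYDS

Answer: ZYDS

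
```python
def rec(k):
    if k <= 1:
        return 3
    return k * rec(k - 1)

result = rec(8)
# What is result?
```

rec(8) = 8 * 7 * 6 * 5 * 4 * 3 * 2 * 3 = 120960

Answer: 120960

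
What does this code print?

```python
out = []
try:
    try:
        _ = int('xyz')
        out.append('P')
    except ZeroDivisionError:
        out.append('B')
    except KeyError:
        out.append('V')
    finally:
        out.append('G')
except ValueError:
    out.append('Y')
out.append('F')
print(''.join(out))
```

Execution trace: 'G' (finally) → 'Y' (outer except ValueError) → 'F' (after the try/except). Output: GYF

Answer: GYF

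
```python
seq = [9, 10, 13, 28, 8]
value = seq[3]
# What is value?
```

Trace:
`seq = [9, 10, 13, 28, 8]` → seq = [9, 10, 13, 28, 8]
`value = seq[3]` → value = 28
So value = 28

Answer: 28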